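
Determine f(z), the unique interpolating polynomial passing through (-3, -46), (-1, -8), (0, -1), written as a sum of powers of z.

f(z) = -4z^2 + 3z - 1

Newton's divided differences:
f[-3,-1] = (-8 - (-46)) / (-1 - (-3)) = 19
f[-1,0] = (-1 - (-8)) / (0 - (-1)) = 7
f[-3,-1,0] = (7 - 19) / (0 - (-3)) = -4
f(z) = -46 + 19·(z + 3) + (-4)·(z + 3)(z + 1)
Expanding: f(z) = -4z^2 + 3z - 1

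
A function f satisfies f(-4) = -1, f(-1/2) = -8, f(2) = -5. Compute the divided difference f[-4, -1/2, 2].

8/15

f[-4,-1/2] = (-8 - (-1)) / (-1/2 - (-4)) = -2
f[-1/2,2] = (-5 - (-8)) / (2 - (-1/2)) = 6/5
f[-4,-1/2,2] = (6/5 - (-2)) / (2 - (-4)) = 8/15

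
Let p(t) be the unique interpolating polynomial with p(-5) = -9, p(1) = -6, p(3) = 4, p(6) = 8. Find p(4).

Using Newton's divided-difference form:
p[-5,1] = (-6 - (-9)) / (1 - (-5)) = 1/2
p[1,3] = (4 - (-6)) / (3 - 1) = 5
p[3,6] = (8 - 4) / (6 - 3) = 4/3
p[-5,1,3] = (5 - 1/2) / (3 - (-5)) = 9/16
p[1,3,6] = (4/3 - 5) / (6 - 1) = -11/15
p[-5,1,3,6] = (-11/15 - 9/16) / (6 - (-5)) = -311/2640
p(4) = -9 + (1/2)·(9) + (9/16)·(9)·(3) + (-311/2640)·(9)·(3)·(1) = 3303/440

3303/440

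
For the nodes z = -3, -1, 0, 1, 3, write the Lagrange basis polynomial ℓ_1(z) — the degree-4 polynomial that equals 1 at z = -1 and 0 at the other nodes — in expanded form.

ℓ_1(z) = -(1/16)z^4 + (1/16)z^3 + (9/16)z^2 - (9/16)z

ℓ_1(z) = (z + 3)z(z - 1)(z - 3) / [(2)·(-1)·(-2)·(-4)]
       = (z^4 - z^3 - 9z^2 + 9z) / (-16)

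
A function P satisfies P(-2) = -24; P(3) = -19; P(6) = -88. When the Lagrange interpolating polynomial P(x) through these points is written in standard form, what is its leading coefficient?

The leading coefficient equals the top divided difference P[-2,3,6].
P[-2,3] = (-19 - (-24)) / (3 - (-2)) = 1
P[3,6] = (-88 - (-19)) / (6 - 3) = -23
P[-2,3,6] = (-23 - 1) / (6 - (-2)) = -3

-3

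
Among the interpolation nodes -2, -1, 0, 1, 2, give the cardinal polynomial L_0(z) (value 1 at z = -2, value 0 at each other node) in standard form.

L_0(z) = (z + 1)z(z - 1)(z - 2) / [(-1)·(-2)·(-3)·(-4)]
       = (z^4 - 2z^3 - z^2 + 2z) / (24)

L_0(z) = (1/24)z^4 - (1/12)z^3 - (1/24)z^2 + (1/12)z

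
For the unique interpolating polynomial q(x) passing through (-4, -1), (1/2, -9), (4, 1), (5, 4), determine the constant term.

Build the Lagrange basis polynomials:
L_0(x) = (x - 1/2)(x - 4)(x - 5) / [-324] = -(1/324)x^3 + (19/648)x^2 - (49/648)x + 5/162
L_1(x) = (x + 4)(x - 4)(x - 5) / [567/8] = (8/567)x^3 - (40/567)x^2 - (128/567)x + 640/567
L_2(x) = (x + 4)(x - 1/2)(x - 5) / [-28] = -(1/28)x^3 + (3/56)x^2 + (39/56)x - 5/14
L_3(x) = (x + 4)(x - 1/2)(x - 4) / [81/2] = (2/81)x^3 - (1/81)x^2 - (32/81)x + 16/81
q(x) = (-1)·L_0 + (-9)·L_1 + 1·L_2 + 4·L_3
Only the constant term is needed; take it from each L_i and combine:
(-1)·(5/162) + (-9)·(640/567) + 1·(-5/14) + 4·(16/81) = -1844/189

-1844/189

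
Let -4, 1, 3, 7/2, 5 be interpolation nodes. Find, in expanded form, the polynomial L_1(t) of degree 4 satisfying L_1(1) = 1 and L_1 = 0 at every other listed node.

L_1(t) = -(1/100)t^4 + (3/40)t^3 + (3/100)t^2 - (239/200)t + 21/10

L_1(t) = (t + 4)(t - 3)(t - 7/2)(t - 5) / [(5)·(-2)·(-5/2)·(-4)]
       = (t^4 - (15/2)t^3 - 3t^2 + (239/2)t - 210) / (-100)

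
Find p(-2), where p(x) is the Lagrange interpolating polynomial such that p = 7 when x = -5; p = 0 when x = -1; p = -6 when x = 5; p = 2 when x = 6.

211/55

L_0(-2) = (-1)·(-7)·(-8)/[(-4)·(-10)·(-11)] = 7/55
L_1(-2) = (3)·(-7)·(-8)/[(4)·(-6)·(-7)] = 1
L_2(-2) = (3)·(-1)·(-8)/[(10)·(6)·(-1)] = -2/5
L_3(-2) = (3)·(-1)·(-7)/[(11)·(7)·(1)] = 3/11
Sum: 7·(7/55) + 0 + (-6)·(-2/5) + 2·(3/11) = 211/55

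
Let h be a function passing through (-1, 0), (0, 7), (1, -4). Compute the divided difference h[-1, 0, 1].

h[-1,0] = (7 - 0) / (0 - (-1)) = 7
h[0,1] = (-4 - 7) / (1 - 0) = -11
h[-1,0,1] = (-11 - 7) / (1 - (-1)) = -9

-9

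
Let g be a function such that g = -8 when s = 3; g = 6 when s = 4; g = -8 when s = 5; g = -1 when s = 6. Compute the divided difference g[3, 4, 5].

-14

g[3,4] = (6 - (-8)) / (4 - 3) = 14
g[4,5] = (-8 - 6) / (5 - 4) = -14
g[3,4,5] = (-14 - 14) / (5 - 3) = -14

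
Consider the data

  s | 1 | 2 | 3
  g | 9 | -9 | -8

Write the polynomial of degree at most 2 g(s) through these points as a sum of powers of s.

g(s) = (19/2)s^2 - (93/2)s + 46

Build the Lagrange basis polynomials:
L_0(s) = (s - 2)(s - 3) / [2] = (1/2)s^2 - (5/2)s + 3
L_1(s) = (s - 1)(s - 3) / [-1] = -s^2 + 4s - 3
L_2(s) = (s - 1)(s - 2) / [2] = (1/2)s^2 - (3/2)s + 1
g(s) = 9·L_0 + (-9)·L_1 + (-8)·L_2
  9·L_0(s) = (9/2)s^2 - (45/2)s + 27
  (-9)·L_1(s) = 9s^2 - 36s + 27
  (-8)·L_2(s) = -4s^2 + 12s - 8
Adding term by term: (19/2)s^2 - (93/2)s + 46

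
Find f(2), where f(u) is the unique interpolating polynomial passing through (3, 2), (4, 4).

L_0(2) = (-2)/[(-1)] = 2
L_1(2) = (-1)/[(1)] = -1
Sum: 2·(2) + 4·(-1) = 0

0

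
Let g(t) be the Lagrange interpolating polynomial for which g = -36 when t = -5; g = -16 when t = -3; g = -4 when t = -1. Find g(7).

Evaluate each Lagrange basis at t = 7:
L_0(7) = (10)·(8)/[(-2)·(-4)] = 10
L_1(7) = (12)·(8)/[(2)·(-2)] = -24
L_2(7) = (12)·(10)/[(4)·(2)] = 15
Sum: (-36)·(10) + (-16)·(-24) + (-4)·(15) = -36

-36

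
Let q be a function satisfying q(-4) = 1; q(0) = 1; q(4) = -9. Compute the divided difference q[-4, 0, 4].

q[-4,0] = (1 - 1) / (0 - (-4)) = 0
q[0,4] = (-9 - 1) / (4 - 0) = -5/2
q[-4,0,4] = (-5/2 - 0) / (4 - (-4)) = -5/16

-5/16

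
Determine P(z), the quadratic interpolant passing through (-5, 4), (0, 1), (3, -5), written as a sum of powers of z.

Build the Lagrange basis polynomials:
L_0(z) = z(z - 3) / [40] = (1/40)z^2 - (3/40)z
L_1(z) = (z + 5)(z - 3) / [-15] = -(1/15)z^2 - (2/15)z + 1
L_2(z) = (z + 5)z / [24] = (1/24)z^2 + (5/24)z
P(z) = 4·L_0 + 1·L_1 + (-5)·L_2
  4·L_0(z) = (1/10)z^2 - (3/10)z
  1·L_1(z) = -(1/15)z^2 - (2/15)z + 1
  (-5)·L_2(z) = -(5/24)z^2 - (25/24)z
Adding term by term: -(7/40)z^2 - (59/40)z + 1

P(z) = -(7/40)z^2 - (59/40)z + 1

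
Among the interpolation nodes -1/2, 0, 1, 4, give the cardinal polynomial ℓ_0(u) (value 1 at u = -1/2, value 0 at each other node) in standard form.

ℓ_0(u) = -(8/27)u^3 + (40/27)u^2 - (32/27)u

ℓ_0(u) = u(u - 1)(u - 4) / [(-1/2)·(-3/2)·(-9/2)]
       = (u^3 - 5u^2 + 4u) / (-27/8)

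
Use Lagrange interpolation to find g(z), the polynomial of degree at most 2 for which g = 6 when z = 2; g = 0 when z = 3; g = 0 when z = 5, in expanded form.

g(z) = 2z^2 - 16z + 30

L_0(z) = (z - 3)(z - 5) / [3] = (1/3)z^2 - (8/3)z + 5
L_1(z) = (z - 2)(z - 5) / [-2] = -(1/2)z^2 + (7/2)z - 5
L_2(z) = (z - 2)(z - 3) / [6] = (1/6)z^2 - (5/6)z + 1
g(z) = 6·L_0 + 0·L_1 + 0·L_2
  6·L_0(z) = 2z^2 - 16z + 30
  0·L_1(z) = 0
  0·L_2(z) = 0
Adding term by term: 2z^2 - 16z + 30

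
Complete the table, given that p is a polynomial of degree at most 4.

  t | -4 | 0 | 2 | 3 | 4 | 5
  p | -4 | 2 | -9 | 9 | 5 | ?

-16067/224

The 5 known values determine p uniquely (degree ≤ 4).
Evaluate each Lagrange basis at t = 5:
L_0(5) = (5)·(3)·(2)·(1)/[(-4)·(-6)·(-7)·(-8)] = 5/224
L_1(5) = (9)·(3)·(2)·(1)/[(4)·(-2)·(-3)·(-4)] = -9/16
L_2(5) = (9)·(5)·(2)·(1)/[(6)·(2)·(-1)·(-2)] = 15/4
L_3(5) = (9)·(5)·(3)·(1)/[(7)·(3)·(1)·(-1)] = -45/7
L_4(5) = (9)·(5)·(3)·(2)/[(8)·(4)·(2)·(1)] = 135/32
Sum: (-4)·(5/224) + 2·(-9/16) + (-9)·(15/4) + 9·(-45/7) + 5·(135/32) = -16067/224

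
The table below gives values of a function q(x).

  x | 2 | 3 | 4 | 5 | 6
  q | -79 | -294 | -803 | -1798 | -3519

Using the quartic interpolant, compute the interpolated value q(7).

-6254

L_0(7) = (4)·(3)·(2)·(1)/[(-1)·(-2)·(-3)·(-4)] = 1
L_1(7) = (5)·(3)·(2)·(1)/[(1)·(-1)·(-2)·(-3)] = -5
L_2(7) = (5)·(4)·(2)·(1)/[(2)·(1)·(-1)·(-2)] = 10
L_3(7) = (5)·(4)·(3)·(1)/[(3)·(2)·(1)·(-1)] = -10
L_4(7) = (5)·(4)·(3)·(2)/[(4)·(3)·(2)·(1)] = 5
Sum: (-79)·(1) + (-294)·(-5) + (-803)·(10) + (-1798)·(-10) + (-3519)·(5) = -6254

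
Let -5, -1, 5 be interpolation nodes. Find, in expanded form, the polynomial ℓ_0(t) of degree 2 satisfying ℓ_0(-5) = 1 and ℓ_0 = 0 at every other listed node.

ℓ_0(t) = (t + 1)(t - 5) / [(-4)·(-10)]
       = (t^2 - 4t - 5) / (40)

ℓ_0(t) = (1/40)t^2 - (1/10)t - 1/8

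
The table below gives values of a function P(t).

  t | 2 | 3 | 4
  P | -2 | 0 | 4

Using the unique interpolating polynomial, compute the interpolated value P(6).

Evaluate each Lagrange basis at t = 6:
L_0(6) = (3)·(2)/[(-1)·(-2)] = 3
L_1(6) = (4)·(2)/[(1)·(-1)] = -8
L_2(6) = (4)·(3)/[(2)·(1)] = 6
Sum: (-2)·(3) + 0 + 4·(6) = 18

18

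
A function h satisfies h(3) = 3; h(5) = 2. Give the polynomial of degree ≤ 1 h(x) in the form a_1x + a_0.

h(x) = -(1/2)x + 9/2

Build the Lagrange basis polynomials:
L_0(x) = (x - 5) / [-2] = -(1/2)x + 5/2
L_1(x) = (x - 3) / [2] = (1/2)x - 3/2
h(x) = 3·L_0 + 2·L_1
  3·L_0(x) = -(3/2)x + 15/2
  2·L_1(x) = x - 3
Adding term by term: -(1/2)x + 9/2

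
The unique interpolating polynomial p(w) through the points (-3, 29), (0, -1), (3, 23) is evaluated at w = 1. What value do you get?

Using Newton's divided-difference form:
p[-3,0] = (-1 - 29) / (0 - (-3)) = -10
p[0,3] = (23 - (-1)) / (3 - 0) = 8
p[-3,0,3] = (8 - (-10)) / (3 - (-3)) = 3
p(1) = 29 + (-10)·(4) + 3·(4)·(1) = 1

1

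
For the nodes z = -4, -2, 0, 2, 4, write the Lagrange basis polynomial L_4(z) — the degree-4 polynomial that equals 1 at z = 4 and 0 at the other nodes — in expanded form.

L_4(z) = (1/384)z^4 + (1/96)z^3 - (1/96)z^2 - (1/24)z

L_4(z) = (z + 4)(z + 2)z(z - 2) / [(8)·(6)·(4)·(2)]
       = (z^4 + 4z^3 - 4z^2 - 16z) / (384)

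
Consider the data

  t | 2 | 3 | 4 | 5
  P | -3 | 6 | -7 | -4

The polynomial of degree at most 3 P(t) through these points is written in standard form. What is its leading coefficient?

19/3

The leading coefficient equals the top divided difference P[2,3,4,5].
P[2,3] = (6 - (-3)) / (3 - 2) = 9
P[3,4] = (-7 - 6) / (4 - 3) = -13
P[4,5] = (-4 - (-7)) / (5 - 4) = 3
P[2,3,4] = (-13 - 9) / (4 - 2) = -11
P[3,4,5] = (3 - (-13)) / (5 - 3) = 8
P[2,3,4,5] = (8 - (-11)) / (5 - 2) = 19/3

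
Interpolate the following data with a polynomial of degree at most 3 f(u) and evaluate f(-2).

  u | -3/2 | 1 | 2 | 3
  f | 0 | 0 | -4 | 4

-236/21

L_0(-2) = (-3)·(-4)·(-5)/[(-5/2)·(-7/2)·(-9/2)] = 32/21
L_1(-2) = (-1/2)·(-4)·(-5)/[(5/2)·(-1)·(-2)] = -2
L_2(-2) = (-1/2)·(-3)·(-5)/[(7/2)·(1)·(-1)] = 15/7
L_3(-2) = (-1/2)·(-3)·(-4)/[(9/2)·(2)·(1)] = -2/3
Sum: 0 + 0 + (-4)·(15/7) + 4·(-2/3) = -236/21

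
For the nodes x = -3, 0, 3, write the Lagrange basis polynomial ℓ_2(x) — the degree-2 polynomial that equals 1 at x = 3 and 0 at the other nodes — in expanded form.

ℓ_2(x) = (x + 3)x / [(6)·(3)]
       = (x^2 + 3x) / (18)

ℓ_2(x) = (1/18)x^2 + (1/6)x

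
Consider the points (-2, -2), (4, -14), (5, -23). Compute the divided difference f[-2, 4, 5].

-1

f[-2,4] = (-14 - (-2)) / (4 - (-2)) = -2
f[4,5] = (-23 - (-14)) / (5 - 4) = -9
f[-2,4,5] = (-9 - (-2)) / (5 - (-2)) = -1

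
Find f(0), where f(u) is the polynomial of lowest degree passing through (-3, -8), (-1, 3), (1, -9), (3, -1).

L_0(0) = (1)·(-1)·(-3)/[(-2)·(-4)·(-6)] = -1/16
L_1(0) = (3)·(-1)·(-3)/[(2)·(-2)·(-4)] = 9/16
L_2(0) = (3)·(1)·(-3)/[(4)·(2)·(-2)] = 9/16
L_3(0) = (3)·(1)·(-1)/[(6)·(4)·(2)] = -1/16
Sum: (-8)·(-1/16) + 3·(9/16) + (-9)·(9/16) + (-1)·(-1/16) = -45/16

-45/16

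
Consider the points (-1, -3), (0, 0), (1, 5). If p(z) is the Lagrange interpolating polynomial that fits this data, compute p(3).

21

Evaluate each Lagrange basis at z = 3:
L_0(3) = (3)·(2)/[(-1)·(-2)] = 3
L_1(3) = (4)·(2)/[(1)·(-1)] = -8
L_2(3) = (4)·(3)/[(2)·(1)] = 6
Sum: (-3)·(3) + 0 + 5·(6) = 21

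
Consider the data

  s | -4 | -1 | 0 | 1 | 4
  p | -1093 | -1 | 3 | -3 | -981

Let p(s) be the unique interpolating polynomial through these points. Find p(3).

-309

Evaluate each Lagrange basis at s = 3:
L_0(3) = (4)·(3)·(2)·(-1)/[(-3)·(-4)·(-5)·(-8)] = -1/20
L_1(3) = (7)·(3)·(2)·(-1)/[(3)·(-1)·(-2)·(-5)] = 7/5
L_2(3) = (7)·(4)·(2)·(-1)/[(4)·(1)·(-1)·(-4)] = -7/2
L_3(3) = (7)·(4)·(3)·(-1)/[(5)·(2)·(1)·(-3)] = 14/5
L_4(3) = (7)·(4)·(3)·(2)/[(8)·(5)·(4)·(3)] = 7/20
Sum: (-1093)·(-1/20) + (-1)·(7/5) + 3·(-7/2) + (-3)·(14/5) + (-981)·(7/20) = -309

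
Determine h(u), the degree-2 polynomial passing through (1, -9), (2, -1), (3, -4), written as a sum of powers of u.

h(u) = -(11/2)u^2 + (49/2)u - 28

Newton's divided differences:
h[1,2] = (-1 - (-9)) / (2 - 1) = 8
h[2,3] = (-4 - (-1)) / (3 - 2) = -3
h[1,2,3] = (-3 - 8) / (3 - 1) = -11/2
h(u) = -9 + 8·(u - 1) + (-11/2)·(u - 1)(u - 2)
Expanding: h(u) = -(11/2)u^2 + (49/2)u - 28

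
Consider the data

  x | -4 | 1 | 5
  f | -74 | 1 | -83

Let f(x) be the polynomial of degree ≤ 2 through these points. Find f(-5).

-113

Evaluate each Lagrange basis at x = -5:
L_0(-5) = (-6)·(-10)/[(-5)·(-9)] = 4/3
L_1(-5) = (-1)·(-10)/[(5)·(-4)] = -1/2
L_2(-5) = (-1)·(-6)/[(9)·(4)] = 1/6
Sum: (-74)·(4/3) + 1·(-1/2) + (-83)·(1/6) = -113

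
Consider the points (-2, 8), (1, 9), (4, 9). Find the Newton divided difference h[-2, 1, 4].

h[-2,1] = (9 - 8) / (1 - (-2)) = 1/3
h[1,4] = (9 - 9) / (4 - 1) = 0
h[-2,1,4] = (0 - 1/3) / (4 - (-2)) = -1/18

-1/18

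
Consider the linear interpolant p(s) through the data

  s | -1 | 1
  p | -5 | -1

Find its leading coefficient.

2

Build the Lagrange basis polynomials:
L_0(s) = (s - 1) / [-2] = -(1/2)s + 1/2
L_1(s) = (s + 1) / [2] = (1/2)s + 1/2
p(s) = (-5)·L_0 + (-1)·L_1
Only the coefficient of s is needed; take it from each L_i and combine:
(-5)·(-1/2) + (-1)·(1/2) = 2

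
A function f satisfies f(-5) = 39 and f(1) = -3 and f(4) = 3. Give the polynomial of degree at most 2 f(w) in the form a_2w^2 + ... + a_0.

L_0(w) = (w - 1)(w - 4) / [54] = (1/54)w^2 - (5/54)w + 2/27
L_1(w) = (w + 5)(w - 4) / [-18] = -(1/18)w^2 - (1/18)w + 10/9
L_2(w) = (w + 5)(w - 1) / [27] = (1/27)w^2 + (4/27)w - 5/27
f(w) = 39·L_0 + (-3)·L_1 + 3·L_2
  39·L_0(w) = (13/18)w^2 - (65/18)w + 26/9
  (-3)·L_1(w) = (1/6)w^2 + (1/6)w - 10/3
  3·L_2(w) = (1/9)w^2 + (4/9)w - 5/9
Adding term by term: w^2 - 3w - 1

f(w) = w^2 - 3w - 1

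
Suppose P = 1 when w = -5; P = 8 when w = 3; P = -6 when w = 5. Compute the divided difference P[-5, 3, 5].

P[-5,3] = (8 - 1) / (3 - (-5)) = 7/8
P[3,5] = (-6 - 8) / (5 - 3) = -7
P[-5,3,5] = (-7 - 7/8) / (5 - (-5)) = -63/80

-63/80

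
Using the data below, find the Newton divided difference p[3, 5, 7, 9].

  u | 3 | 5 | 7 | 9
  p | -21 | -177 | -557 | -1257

p[3,5] = (-177 - (-21)) / (5 - 3) = -78
p[5,7] = (-557 - (-177)) / (7 - 5) = -190
p[7,9] = (-1257 - (-557)) / (9 - 7) = -350
p[3,5,7] = (-190 - (-78)) / (7 - 3) = -28
p[5,7,9] = (-350 - (-190)) / (9 - 5) = -40
p[3,5,7,9] = (-40 - (-28)) / (9 - 3) = -2

-2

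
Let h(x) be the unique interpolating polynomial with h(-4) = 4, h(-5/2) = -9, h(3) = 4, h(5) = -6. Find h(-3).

-3122/495

Evaluate each Lagrange basis at x = -3:
L_0(-3) = (-1/2)·(-6)·(-8)/[(-3/2)·(-7)·(-9)] = 16/63
L_1(-3) = (1)·(-6)·(-8)/[(3/2)·(-11/2)·(-15/2)] = 128/165
L_2(-3) = (1)·(-1/2)·(-8)/[(7)·(11/2)·(-2)] = -4/77
L_3(-3) = (1)·(-1/2)·(-6)/[(9)·(15/2)·(2)] = 1/45
Sum: 4·(16/63) + (-9)·(128/165) + 4·(-4/77) + (-6)·(1/45) = -3122/495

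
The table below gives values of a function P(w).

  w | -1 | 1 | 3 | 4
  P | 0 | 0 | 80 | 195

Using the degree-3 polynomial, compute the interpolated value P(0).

-1

L_0(0) = (-1)·(-3)·(-4)/[(-2)·(-4)·(-5)] = 3/10
L_1(0) = (1)·(-3)·(-4)/[(2)·(-2)·(-3)] = 1
L_2(0) = (1)·(-1)·(-4)/[(4)·(2)·(-1)] = -1/2
L_3(0) = (1)·(-1)·(-3)/[(5)·(3)·(1)] = 1/5
Sum: 0 + 0 + 80·(-1/2) + 195·(1/5) = -1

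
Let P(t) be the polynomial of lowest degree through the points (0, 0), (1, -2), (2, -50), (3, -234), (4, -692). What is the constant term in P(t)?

Build the Lagrange basis polynomials:
L_0(t) = (t - 1)(t - 2)(t - 3)(t - 4) / [24] = (1/24)t^4 - (5/12)t^3 + (35/24)t^2 - (25/12)t + 1
L_1(t) = t(t - 2)(t - 3)(t - 4) / [-6] = -(1/6)t^4 + (3/2)t^3 - (13/3)t^2 + 4t
L_2(t) = t(t - 1)(t - 3)(t - 4) / [4] = (1/4)t^4 - 2t^3 + (19/4)t^2 - 3t
L_3(t) = t(t - 1)(t - 2)(t - 4) / [-6] = -(1/6)t^4 + (7/6)t^3 - (7/3)t^2 + (4/3)t
L_4(t) = t(t - 1)(t - 2)(t - 3) / [24] = (1/24)t^4 - (1/4)t^3 + (11/24)t^2 - (1/4)t
P(t) = 0·L_0 + (-2)·L_1 + (-50)·L_2 + (-234)·L_3 + (-692)·L_4
Only the constant term is needed; take it from each L_i and combine:
0·(1) + (-2)·(0) + (-50)·(0) + (-234)·(0) + (-692)·(0) = 0

0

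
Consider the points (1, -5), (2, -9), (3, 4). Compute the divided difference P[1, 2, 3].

17/2

P[1,2] = (-9 - (-5)) / (2 - 1) = -4
P[2,3] = (4 - (-9)) / (3 - 2) = 13
P[1,2,3] = (13 - (-4)) / (3 - 1) = 17/2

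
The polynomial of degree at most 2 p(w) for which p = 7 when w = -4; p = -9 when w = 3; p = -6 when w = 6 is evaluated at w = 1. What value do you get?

Using Newton's divided-difference form:
p[-4,3] = (-9 - 7) / (3 - (-4)) = -16/7
p[3,6] = (-6 - (-9)) / (6 - 3) = 1
p[-4,3,6] = (1 - (-16/7)) / (6 - (-4)) = 23/70
p(1) = 7 + (-16/7)·(5) + (23/70)·(5)·(-2) = -54/7

-54/7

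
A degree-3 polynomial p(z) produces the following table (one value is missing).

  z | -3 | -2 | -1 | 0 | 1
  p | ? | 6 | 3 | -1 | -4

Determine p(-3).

The 4 known values determine p uniquely (degree ≤ 3).
L_0(-3) = (-2)·(-3)·(-4)/[(-1)·(-2)·(-3)] = 4
L_1(-3) = (-1)·(-3)·(-4)/[(1)·(-1)·(-2)] = -6
L_2(-3) = (-1)·(-2)·(-4)/[(2)·(1)·(-1)] = 4
L_3(-3) = (-1)·(-2)·(-3)/[(3)·(2)·(1)] = -1
Sum: 6·(4) + 3·(-6) + (-1)·(4) + (-4)·(-1) = 6

6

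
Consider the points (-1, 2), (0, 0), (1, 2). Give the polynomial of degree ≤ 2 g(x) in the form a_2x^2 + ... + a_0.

g(x) = 2x^2

Build the Lagrange basis polynomials:
L_0(x) = x(x - 1) / [2] = (1/2)x^2 - (1/2)x
L_1(x) = (x + 1)(x - 1) / [-1] = -x^2 + 1
L_2(x) = (x + 1)x / [2] = (1/2)x^2 + (1/2)x
g(x) = 2·L_0 + 0·L_1 + 2·L_2
  2·L_0(x) = x^2 - x
  0·L_1(x) = 0
  2·L_2(x) = x^2 + x
Adding term by term: 2x^2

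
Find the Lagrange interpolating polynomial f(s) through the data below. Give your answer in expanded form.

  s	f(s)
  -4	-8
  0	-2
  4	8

f(s) = (1/8)s^2 + 2s - 2

Build the Lagrange basis polynomials:
L_0(s) = s(s - 4) / [32] = (1/32)s^2 - (1/8)s
L_1(s) = (s + 4)(s - 4) / [-16] = -(1/16)s^2 + 1
L_2(s) = (s + 4)s / [32] = (1/32)s^2 + (1/8)s
f(s) = (-8)·L_0 + (-2)·L_1 + 8·L_2
  (-8)·L_0(s) = -(1/4)s^2 + s
  (-2)·L_1(s) = (1/8)s^2 - 2
  8·L_2(s) = (1/4)s^2 + s
Adding term by term: (1/8)s^2 + 2s - 2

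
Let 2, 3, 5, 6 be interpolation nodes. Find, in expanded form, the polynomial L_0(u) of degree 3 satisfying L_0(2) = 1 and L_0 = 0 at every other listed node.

L_0(u) = (u - 3)(u - 5)(u - 6) / [(-1)·(-3)·(-4)]
       = (u^3 - 14u^2 + 63u - 90) / (-12)

L_0(u) = -(1/12)u^3 + (7/6)u^2 - (21/4)u + 15/2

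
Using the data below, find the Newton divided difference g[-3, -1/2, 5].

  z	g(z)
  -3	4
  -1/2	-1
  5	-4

g[-3,-1/2] = (-1 - 4) / (-1/2 - (-3)) = -2
g[-1/2,5] = (-4 - (-1)) / (5 - (-1/2)) = -6/11
g[-3,-1/2,5] = (-6/11 - (-2)) / (5 - (-3)) = 2/11

2/11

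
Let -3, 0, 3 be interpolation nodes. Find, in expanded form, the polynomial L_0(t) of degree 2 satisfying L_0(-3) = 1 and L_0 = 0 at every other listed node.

L_0(t) = (1/18)t^2 - (1/6)t

L_0(t) = t(t - 3) / [(-3)·(-6)]
       = (t^2 - 3t) / (18)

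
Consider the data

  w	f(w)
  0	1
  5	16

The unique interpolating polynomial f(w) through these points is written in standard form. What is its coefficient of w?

The leading coefficient equals the top divided difference f[0,5].
f[0,5] = (16 - 1) / (5 - 0) = 3

3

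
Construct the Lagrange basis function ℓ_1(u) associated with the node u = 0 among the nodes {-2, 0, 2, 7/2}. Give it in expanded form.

ℓ_1(u) = (1/14)u^3 - (1/4)u^2 - (2/7)u + 1

ℓ_1(u) = (u + 2)(u - 2)(u - 7/2) / [(2)·(-2)·(-7/2)]
       = (u^3 - (7/2)u^2 - 4u + 14) / (14)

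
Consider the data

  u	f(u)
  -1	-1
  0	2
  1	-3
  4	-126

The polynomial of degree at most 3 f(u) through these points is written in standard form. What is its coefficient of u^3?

L_0(u) = u(u - 1)(u - 4) / [-10] = -(1/10)u^3 + (1/2)u^2 - (2/5)u
L_1(u) = (u + 1)(u - 1)(u - 4) / [4] = (1/4)u^3 - u^2 - (1/4)u + 1
L_2(u) = (u + 1)u(u - 4) / [-6] = -(1/6)u^3 + (1/2)u^2 + (2/3)u
L_3(u) = (u + 1)u(u - 1) / [60] = (1/60)u^3 - (1/60)u
f(u) = (-1)·L_0 + 2·L_1 + (-3)·L_2 + (-126)·L_3
Only the coefficient of u^3 is needed; take it from each L_i and combine:
(-1)·(-1/10) + 2·(1/4) + (-3)·(-1/6) + (-126)·(1/60) = -1

-1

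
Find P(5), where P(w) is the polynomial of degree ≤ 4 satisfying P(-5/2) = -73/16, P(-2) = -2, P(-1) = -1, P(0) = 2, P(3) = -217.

Using Newton's divided-difference form:
P[-5/2,-2] = (-2 - (-73/16)) / (-2 - (-5/2)) = 41/8
P[-2,-1] = (-1 - (-2)) / (-1 - (-2)) = 1
P[-1,0] = (2 - (-1)) / (0 - (-1)) = 3
P[0,3] = (-217 - 2) / (3 - 0) = -73
P[-5/2,-2,-1] = (1 - 41/8) / (-1 - (-5/2)) = -11/4
P[-2,-1,0] = (3 - 1) / (0 - (-2)) = 1
P[-1,0,3] = (-73 - 3) / (3 - (-1)) = -19
P[-5/2,-2,-1,0] = (1 - (-11/4)) / (0 - (-5/2)) = 3/2
P[-2,-1,0,3] = (-19 - 1) / (3 - (-2)) = -4
P[-5/2,-2,-1,0,3] = (-4 - 3/2) / (3 - (-5/2)) = -1
P(5) = -73/16 + (41/8)·(15/2) + (-11/4)·(15/2)·(7) + (3/2)·(15/2)·(7)·(6) + (-1)·(15/2)·(7)·(6)·(5) = -1213

-1213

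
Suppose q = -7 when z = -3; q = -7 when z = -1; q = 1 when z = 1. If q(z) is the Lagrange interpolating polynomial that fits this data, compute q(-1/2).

Evaluate each Lagrange basis at z = -1/2:
L_0(-1/2) = (1/2)·(-3/2)/[(-2)·(-4)] = -3/32
L_1(-1/2) = (5/2)·(-3/2)/[(2)·(-2)] = 15/16
L_2(-1/2) = (5/2)·(1/2)/[(4)·(2)] = 5/32
Sum: (-7)·(-3/32) + (-7)·(15/16) + 1·(5/32) = -23/4

-23/4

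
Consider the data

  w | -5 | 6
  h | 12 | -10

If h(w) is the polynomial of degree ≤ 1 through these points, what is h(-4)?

10

Evaluate each Lagrange basis at w = -4:
L_0(-4) = (-10)/[(-11)] = 10/11
L_1(-4) = (1)/[(11)] = 1/11
Sum: 12·(10/11) + (-10)·(1/11) = 10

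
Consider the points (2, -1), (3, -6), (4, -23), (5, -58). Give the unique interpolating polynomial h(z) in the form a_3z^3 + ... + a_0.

Build the Lagrange basis polynomials:
L_0(z) = (z - 3)(z - 4)(z - 5) / [-6] = -(1/6)z^3 + 2z^2 - (47/6)z + 10
L_1(z) = (z - 2)(z - 4)(z - 5) / [2] = (1/2)z^3 - (11/2)z^2 + 19z - 20
L_2(z) = (z - 2)(z - 3)(z - 5) / [-2] = -(1/2)z^3 + 5z^2 - (31/2)z + 15
L_3(z) = (z - 2)(z - 3)(z - 4) / [6] = (1/6)z^3 - (3/2)z^2 + (13/3)z - 4
h(z) = (-1)·L_0 + (-6)·L_1 + (-23)·L_2 + (-58)·L_3
  (-1)·L_0(z) = (1/6)z^3 - 2z^2 + (47/6)z - 10
  (-6)·L_1(z) = -3z^3 + 33z^2 - 114z + 120
  (-23)·L_2(z) = (23/2)z^3 - 115z^2 + (713/2)z - 345
  (-58)·L_3(z) = -(29/3)z^3 + 87z^2 - (754/3)z + 232
Adding term by term: -z^3 + 3z^2 - z - 3

h(z) = -z^3 + 3z^2 - z - 3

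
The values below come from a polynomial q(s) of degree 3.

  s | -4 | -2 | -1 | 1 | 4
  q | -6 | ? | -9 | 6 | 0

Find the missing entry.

-141/10

The 4 known values determine q uniquely (degree ≤ 3).
Evaluate each Lagrange basis at s = -2:
L_0(-2) = (-1)·(-3)·(-6)/[(-3)·(-5)·(-8)] = 3/20
L_1(-2) = (2)·(-3)·(-6)/[(3)·(-2)·(-5)] = 6/5
L_2(-2) = (2)·(-1)·(-6)/[(5)·(2)·(-3)] = -2/5
L_3(-2) = (2)·(-1)·(-3)/[(8)·(5)·(3)] = 1/20
Sum: (-6)·(3/20) + (-9)·(6/5) + 6·(-2/5) + 0 = -141/10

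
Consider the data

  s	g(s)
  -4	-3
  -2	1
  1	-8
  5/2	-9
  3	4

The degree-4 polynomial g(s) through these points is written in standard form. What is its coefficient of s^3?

374/351

Build the Lagrange basis polynomials:
L_0(s) = (s + 2)(s - 1)(s - 5/2)(s - 3) / [455] = (1/455)s^4 - (9/910)s^3 + (37/910)s - 3/91
L_1(s) = (s + 4)(s - 1)(s - 5/2)(s - 3) / [-135] = -(1/135)s^4 + (1/54)s^3 + (13/135)s^2 - (89/270)s + 2/9
L_2(s) = (s + 4)(s + 2)(s - 5/2)(s - 3) / [45] = (1/45)s^4 + (1/90)s^3 - (7/18)s^2 + (1/45)s + 4/3
L_3(s) = (s + 4)(s + 2)(s - 1)(s - 3) / [-351/16] = -(16/351)s^4 - (32/351)s^3 + (16/27)s^2 + (224/351)s - 128/117
L_4(s) = (s + 4)(s + 2)(s - 1)(s - 5/2) / [35] = (1/35)s^4 + (1/14)s^3 - (3/10)s^2 - (13/35)s + 4/7
g(s) = (-3)·L_0 + 1·L_1 + (-8)·L_2 + (-9)·L_3 + 4·L_4
Only the coefficient of s^3 is needed; take it from each L_i and combine:
(-3)·(-9/910) + 1·(1/54) + (-8)·(1/90) + (-9)·(-32/351) + 4·(1/14) = 374/351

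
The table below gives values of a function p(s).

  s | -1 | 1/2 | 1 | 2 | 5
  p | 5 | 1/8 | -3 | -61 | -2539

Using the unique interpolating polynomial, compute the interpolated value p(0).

1

Evaluate each Lagrange basis at s = 0:
L_0(0) = (-1/2)·(-1)·(-2)·(-5)/[(-3/2)·(-2)·(-3)·(-6)] = 5/54
L_1(0) = (1)·(-1)·(-2)·(-5)/[(3/2)·(-1/2)·(-3/2)·(-9/2)] = 160/81
L_2(0) = (1)·(-1/2)·(-2)·(-5)/[(2)·(1/2)·(-1)·(-4)] = -5/4
L_3(0) = (1)·(-1/2)·(-1)·(-5)/[(3)·(3/2)·(1)·(-3)] = 5/27
L_4(0) = (1)·(-1/2)·(-1)·(-2)/[(6)·(9/2)·(4)·(3)] = -1/324
Sum: 5·(5/54) + 1/8·(160/81) + (-3)·(-5/4) + (-61)·(5/27) + (-2539)·(-1/324) = 1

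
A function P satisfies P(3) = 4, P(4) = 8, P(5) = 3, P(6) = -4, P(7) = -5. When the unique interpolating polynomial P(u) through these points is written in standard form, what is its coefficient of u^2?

-325/24

L_0(u) = (u - 4)(u - 5)(u - 6)(u - 7) / [24] = (1/24)u^4 - (11/12)u^3 + (179/24)u^2 - (319/12)u + 35
L_1(u) = (u - 3)(u - 5)(u - 6)(u - 7) / [-6] = -(1/6)u^4 + (7/2)u^3 - (161/6)u^2 + (177/2)u - 105
L_2(u) = (u - 3)(u - 4)(u - 6)(u - 7) / [4] = (1/4)u^4 - 5u^3 + (145/4)u^2 - (225/2)u + 126
L_3(u) = (u - 3)(u - 4)(u - 5)(u - 7) / [-6] = -(1/6)u^4 + (19/6)u^3 - (131/6)u^2 + (389/6)u - 70
L_4(u) = (u - 3)(u - 4)(u - 5)(u - 6) / [24] = (1/24)u^4 - (3/4)u^3 + (119/24)u^2 - (57/4)u + 15
P(u) = 4·L_0 + 8·L_1 + 3·L_2 + (-4)·L_3 + (-5)·L_4
Only the coefficient of u^2 is needed; take it from each L_i and combine:
4·(179/24) + 8·(-161/6) + 3·(145/4) + (-4)·(-131/6) + (-5)·(119/24) = -325/24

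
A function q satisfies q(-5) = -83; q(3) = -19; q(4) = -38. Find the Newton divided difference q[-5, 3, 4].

-3

q[-5,3] = (-19 - (-83)) / (3 - (-5)) = 8
q[3,4] = (-38 - (-19)) / (4 - 3) = -19
q[-5,3,4] = (-19 - 8) / (4 - (-5)) = -3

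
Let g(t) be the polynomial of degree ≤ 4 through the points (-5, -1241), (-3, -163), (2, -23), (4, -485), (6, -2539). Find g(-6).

Evaluate each Lagrange basis at t = -6:
L_0(-6) = (-3)·(-8)·(-10)·(-12)/[(-2)·(-7)·(-9)·(-11)] = 160/77
L_1(-6) = (-1)·(-8)·(-10)·(-12)/[(2)·(-5)·(-7)·(-9)] = -32/21
L_2(-6) = (-1)·(-3)·(-10)·(-12)/[(7)·(5)·(-2)·(-4)] = 9/7
L_3(-6) = (-1)·(-3)·(-8)·(-12)/[(9)·(7)·(2)·(-2)] = -8/7
L_4(-6) = (-1)·(-3)·(-8)·(-10)/[(11)·(9)·(4)·(2)] = 10/33
Sum: (-1241)·(160/77) + (-163)·(-32/21) + (-23)·(9/7) + (-485)·(-8/7) + (-2539)·(10/33) = -2575

-2575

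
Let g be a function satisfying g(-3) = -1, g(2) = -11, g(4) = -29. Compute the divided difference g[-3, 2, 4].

g[-3,2] = (-11 - (-1)) / (2 - (-3)) = -2
g[2,4] = (-29 - (-11)) / (4 - 2) = -9
g[-3,2,4] = (-9 - (-2)) / (4 - (-3)) = -1

-1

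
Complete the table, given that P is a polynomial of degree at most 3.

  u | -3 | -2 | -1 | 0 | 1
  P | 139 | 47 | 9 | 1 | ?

-1

The 4 known values determine P uniquely (degree ≤ 3).
Evaluate each Lagrange basis at u = 1:
L_0(1) = (3)·(2)·(1)/[(-1)·(-2)·(-3)] = -1
L_1(1) = (4)·(2)·(1)/[(1)·(-1)·(-2)] = 4
L_2(1) = (4)·(3)·(1)/[(2)·(1)·(-1)] = -6
L_3(1) = (4)·(3)·(2)/[(3)·(2)·(1)] = 4
Sum: 139·(-1) + 47·(4) + 9·(-6) + 1·(4) = -1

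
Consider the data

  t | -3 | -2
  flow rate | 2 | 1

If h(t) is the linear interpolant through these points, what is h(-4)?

Evaluate each Lagrange basis at t = -4:
L_0(-4) = (-2)/[(-1)] = 2
L_1(-4) = (-1)/[(1)] = -1
Sum: 2·(2) + 1·(-1) = 3

3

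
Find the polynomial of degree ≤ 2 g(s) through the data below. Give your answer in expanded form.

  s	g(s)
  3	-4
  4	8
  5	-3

L_0(s) = (s - 4)(s - 5) / [2] = (1/2)s^2 - (9/2)s + 10
L_1(s) = (s - 3)(s - 5) / [-1] = -s^2 + 8s - 15
L_2(s) = (s - 3)(s - 4) / [2] = (1/2)s^2 - (7/2)s + 6
g(s) = (-4)·L_0 + 8·L_1 + (-3)·L_2
  (-4)·L_0(s) = -2s^2 + 18s - 40
  8·L_1(s) = -8s^2 + 64s - 120
  (-3)·L_2(s) = -(3/2)s^2 + (21/2)s - 18
Adding term by term: -(23/2)s^2 + (185/2)s - 178

g(s) = -(23/2)s^2 + (185/2)s - 178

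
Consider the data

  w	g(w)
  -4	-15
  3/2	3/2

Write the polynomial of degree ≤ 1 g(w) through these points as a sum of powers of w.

g(w) = 3w - 3

Build the Lagrange basis polynomials:
L_0(w) = (w - 3/2) / [-11/2] = -(2/11)w + 3/11
L_1(w) = (w + 4) / [11/2] = (2/11)w + 8/11
g(w) = (-15)·L_0 + (3/2)·L_1
  (-15)·L_0(w) = (30/11)w - 45/11
  (3/2)·L_1(w) = (3/11)w + 12/11
Adding term by term: 3w - 3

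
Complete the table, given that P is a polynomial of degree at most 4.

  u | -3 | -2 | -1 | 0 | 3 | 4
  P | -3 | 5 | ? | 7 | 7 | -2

The 5 known values determine P uniquely (degree ≤ 4).
Evaluate each Lagrange basis at u = -1:
L_0(-1) = (1)·(-1)·(-4)·(-5)/[(-1)·(-3)·(-6)·(-7)] = -10/63
L_1(-1) = (2)·(-1)·(-4)·(-5)/[(1)·(-2)·(-5)·(-6)] = 2/3
L_2(-1) = (2)·(1)·(-4)·(-5)/[(3)·(2)·(-3)·(-4)] = 5/9
L_3(-1) = (2)·(1)·(-1)·(-5)/[(6)·(5)·(3)·(-1)] = -1/9
L_4(-1) = (2)·(1)·(-1)·(-4)/[(7)·(6)·(4)·(1)] = 1/21
Sum: (-3)·(-10/63) + 5·(2/3) + 7·(5/9) + 7·(-1/9) + (-2)·(1/21) = 430/63

430/63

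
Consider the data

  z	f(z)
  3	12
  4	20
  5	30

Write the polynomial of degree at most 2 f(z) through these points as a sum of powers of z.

L_0(z) = (z - 4)(z - 5) / [2] = (1/2)z^2 - (9/2)z + 10
L_1(z) = (z - 3)(z - 5) / [-1] = -z^2 + 8z - 15
L_2(z) = (z - 3)(z - 4) / [2] = (1/2)z^2 - (7/2)z + 6
f(z) = 12·L_0 + 20·L_1 + 30·L_2
  12·L_0(z) = 6z^2 - 54z + 120
  20·L_1(z) = -20z^2 + 160z - 300
  30·L_2(z) = 15z^2 - 105z + 180
Adding term by term: z^2 + z

f(z) = z^2 + z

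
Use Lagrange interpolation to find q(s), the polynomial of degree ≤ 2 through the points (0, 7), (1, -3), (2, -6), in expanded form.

Build the Lagrange basis polynomials:
L_0(s) = (s - 1)(s - 2) / [2] = (1/2)s^2 - (3/2)s + 1
L_1(s) = s(s - 2) / [-1] = -s^2 + 2s
L_2(s) = s(s - 1) / [2] = (1/2)s^2 - (1/2)s
q(s) = 7·L_0 + (-3)·L_1 + (-6)·L_2
  7·L_0(s) = (7/2)s^2 - (21/2)s + 7
  (-3)·L_1(s) = 3s^2 - 6s
  (-6)·L_2(s) = -3s^2 + 3s
Adding term by term: (7/2)s^2 - (27/2)s + 7

q(s) = (7/2)s^2 - (27/2)s + 7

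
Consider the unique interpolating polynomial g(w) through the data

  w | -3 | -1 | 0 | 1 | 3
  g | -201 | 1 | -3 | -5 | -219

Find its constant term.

Build the Lagrange basis polynomials:
L_0(w) = (w + 1)w(w - 1)(w - 3) / [144] = (1/144)w^4 - (1/48)w^3 - (1/144)w^2 + (1/48)w
L_1(w) = (w + 3)w(w - 1)(w - 3) / [-16] = -(1/16)w^4 + (1/16)w^3 + (9/16)w^2 - (9/16)w
L_2(w) = (w + 3)(w + 1)(w - 1)(w - 3) / [9] = (1/9)w^4 - (10/9)w^2 + 1
L_3(w) = (w + 3)(w + 1)w(w - 3) / [-16] = -(1/16)w^4 - (1/16)w^3 + (9/16)w^2 + (9/16)w
L_4(w) = (w + 3)(w + 1)w(w - 1) / [144] = (1/144)w^4 + (1/48)w^3 - (1/144)w^2 - (1/48)w
g(w) = (-201)·L_0 + 1·L_1 + (-3)·L_2 + (-5)·L_3 + (-219)·L_4
Only the constant term is needed; take it from each L_i and combine:
(-201)·(0) + 1·(0) + (-3)·(1) + (-5)·(0) + (-219)·(0) = -3

-3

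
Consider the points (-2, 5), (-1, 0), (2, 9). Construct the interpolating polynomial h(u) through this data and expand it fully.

h(u) = 2u^2 + u - 1

Build the Lagrange basis polynomials:
L_0(u) = (u + 1)(u - 2) / [4] = (1/4)u^2 - (1/4)u - 1/2
L_1(u) = (u + 2)(u - 2) / [-3] = -(1/3)u^2 + 4/3
L_2(u) = (u + 2)(u + 1) / [12] = (1/12)u^2 + (1/4)u + 1/6
h(u) = 5·L_0 + 0·L_1 + 9·L_2
  5·L_0(u) = (5/4)u^2 - (5/4)u - 5/2
  0·L_1(u) = 0
  9·L_2(u) = (3/4)u^2 + (9/4)u + 3/2
Adding term by term: 2u^2 + u - 1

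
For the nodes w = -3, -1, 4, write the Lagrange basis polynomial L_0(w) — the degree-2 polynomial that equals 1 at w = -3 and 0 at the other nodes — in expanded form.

L_0(w) = (1/14)w^2 - (3/14)w - 2/7

L_0(w) = (w + 1)(w - 4) / [(-2)·(-7)]
       = (w^2 - 3w - 4) / (14)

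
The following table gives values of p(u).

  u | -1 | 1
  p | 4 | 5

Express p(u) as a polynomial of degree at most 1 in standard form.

p(u) = (1/2)u + 9/2

L_0(u) = (u - 1) / [-2] = -(1/2)u + 1/2
L_1(u) = (u + 1) / [2] = (1/2)u + 1/2
p(u) = 4·L_0 + 5·L_1
  4·L_0(u) = -2u + 2
  5·L_1(u) = (5/2)u + 5/2
Adding term by term: (1/2)u + 9/2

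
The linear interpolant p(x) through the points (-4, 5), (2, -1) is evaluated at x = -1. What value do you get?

L_0(-1) = (-3)/[(-6)] = 1/2
L_1(-1) = (3)/[(6)] = 1/2
Sum: 5·(1/2) + (-1)·(1/2) = 2

2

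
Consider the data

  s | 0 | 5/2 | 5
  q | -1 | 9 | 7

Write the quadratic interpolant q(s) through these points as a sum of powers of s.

q(s) = -(24/25)s^2 + (32/5)s - 1

Build the Lagrange basis polynomials:
L_0(s) = (s - 5/2)(s - 5) / [25/2] = (2/25)s^2 - (3/5)s + 1
L_1(s) = s(s - 5) / [-25/4] = -(4/25)s^2 + (4/5)s
L_2(s) = s(s - 5/2) / [25/2] = (2/25)s^2 - (1/5)s
q(s) = (-1)·L_0 + 9·L_1 + 7·L_2
  (-1)·L_0(s) = -(2/25)s^2 + (3/5)s - 1
  9·L_1(s) = -(36/25)s^2 + (36/5)s
  7·L_2(s) = (14/25)s^2 - (7/5)s
Adding term by term: -(24/25)s^2 + (32/5)s - 1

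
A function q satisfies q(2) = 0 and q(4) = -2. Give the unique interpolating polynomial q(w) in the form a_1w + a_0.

q(w) = -w + 2

Build the Lagrange basis polynomials:
L_0(w) = (w - 4) / [-2] = -(1/2)w + 2
L_1(w) = (w - 2) / [2] = (1/2)w - 1
q(w) = 0·L_0 + (-2)·L_1
  0·L_0(w) = 0
  (-2)·L_1(w) = -w + 2
Adding term by term: -w + 2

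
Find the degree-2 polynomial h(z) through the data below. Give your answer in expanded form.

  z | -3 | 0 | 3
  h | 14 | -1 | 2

h(z) = z^2 - 2z - 1

L_0(z) = z(z - 3) / [18] = (1/18)z^2 - (1/6)z
L_1(z) = (z + 3)(z - 3) / [-9] = -(1/9)z^2 + 1
L_2(z) = (z + 3)z / [18] = (1/18)z^2 + (1/6)z
h(z) = 14·L_0 + (-1)·L_1 + 2·L_2
  14·L_0(z) = (7/9)z^2 - (7/3)z
  (-1)·L_1(z) = (1/9)z^2 - 1
  2·L_2(z) = (1/9)z^2 + (1/3)z
Adding term by term: z^2 - 2z - 1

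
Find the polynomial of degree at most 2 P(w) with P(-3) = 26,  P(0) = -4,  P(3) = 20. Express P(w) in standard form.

P(w) = 3w^2 - w - 4

Newton's divided differences:
P[-3,0] = (-4 - 26) / (0 - (-3)) = -10
P[0,3] = (20 - (-4)) / (3 - 0) = 8
P[-3,0,3] = (8 - (-10)) / (3 - (-3)) = 3
P(w) = 26 + (-10)·(w + 3) + 3·(w + 3)w
Expanding: P(w) = 3w^2 - w - 4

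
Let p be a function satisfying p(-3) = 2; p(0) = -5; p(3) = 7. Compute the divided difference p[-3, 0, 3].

p[-3,0] = (-5 - 2) / (0 - (-3)) = -7/3
p[0,3] = (7 - (-5)) / (3 - 0) = 4
p[-3,0,3] = (4 - (-7/3)) / (3 - (-3)) = 19/18

19/18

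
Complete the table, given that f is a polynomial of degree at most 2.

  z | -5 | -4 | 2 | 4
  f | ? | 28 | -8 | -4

The 3 known values determine f uniquely (degree ≤ 2).
L_0(-5) = (-7)·(-9)/[(-6)·(-8)] = 21/16
L_1(-5) = (-1)·(-9)/[(6)·(-2)] = -3/4
L_2(-5) = (-1)·(-7)/[(8)·(2)] = 7/16
Sum: 28·(21/16) + (-8)·(-3/4) + (-4)·(7/16) = 41

41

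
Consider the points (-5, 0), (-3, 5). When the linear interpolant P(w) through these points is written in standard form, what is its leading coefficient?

Build the Lagrange basis polynomials:
L_0(w) = (w + 3) / [-2] = -(1/2)w - 3/2
L_1(w) = (w + 5) / [2] = (1/2)w + 5/2
P(w) = 0·L_0 + 5·L_1
Only the coefficient of w is needed; take it from each L_i and combine:
0·(-1/2) + 5·(1/2) = 5/2

5/2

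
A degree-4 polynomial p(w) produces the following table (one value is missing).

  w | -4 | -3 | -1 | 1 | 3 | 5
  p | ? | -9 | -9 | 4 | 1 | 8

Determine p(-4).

2557/128

The 5 known values determine p uniquely (degree ≤ 4).
Evaluate each Lagrange basis at w = -4:
L_0(-4) = (-3)·(-5)·(-7)·(-9)/[(-2)·(-4)·(-6)·(-8)] = 315/128
L_1(-4) = (-1)·(-5)·(-7)·(-9)/[(2)·(-2)·(-4)·(-6)] = -105/32
L_2(-4) = (-1)·(-3)·(-7)·(-9)/[(4)·(2)·(-2)·(-4)] = 189/64
L_3(-4) = (-1)·(-3)·(-5)·(-9)/[(6)·(4)·(2)·(-2)] = -45/32
L_4(-4) = (-1)·(-3)·(-5)·(-7)/[(8)·(6)·(4)·(2)] = 35/128
Sum: (-9)·(315/128) + (-9)·(-105/32) + 4·(189/64) + 1·(-45/32) + 8·(35/128) = 2557/128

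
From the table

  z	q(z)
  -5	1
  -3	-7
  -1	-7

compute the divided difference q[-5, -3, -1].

1

q[-5,-3] = (-7 - 1) / (-3 - (-5)) = -4
q[-3,-1] = (-7 - (-7)) / (-1 - (-3)) = 0
q[-5,-3,-1] = (0 - (-4)) / (-1 - (-5)) = 1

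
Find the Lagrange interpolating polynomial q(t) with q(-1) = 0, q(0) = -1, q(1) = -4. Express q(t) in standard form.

q(t) = -t^2 - 2t - 1

Build the Lagrange basis polynomials:
L_0(t) = t(t - 1) / [2] = (1/2)t^2 - (1/2)t
L_1(t) = (t + 1)(t - 1) / [-1] = -t^2 + 1
L_2(t) = (t + 1)t / [2] = (1/2)t^2 + (1/2)t
q(t) = 0·L_0 + (-1)·L_1 + (-4)·L_2
  0·L_0(t) = 0
  (-1)·L_1(t) = t^2 - 1
  (-4)·L_2(t) = -2t^2 - 2t
Adding term by term: -t^2 - 2t - 1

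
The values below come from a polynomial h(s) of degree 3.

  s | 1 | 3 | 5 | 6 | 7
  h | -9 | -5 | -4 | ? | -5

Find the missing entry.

-69/16

The 4 known values determine h uniquely (degree ≤ 3).
Evaluate each Lagrange basis at s = 6:
L_0(6) = (3)·(1)·(-1)/[(-2)·(-4)·(-6)] = 1/16
L_1(6) = (5)·(1)·(-1)/[(2)·(-2)·(-4)] = -5/16
L_2(6) = (5)·(3)·(-1)/[(4)·(2)·(-2)] = 15/16
L_3(6) = (5)·(3)·(1)/[(6)·(4)·(2)] = 5/16
Sum: (-9)·(1/16) + (-5)·(-5/16) + (-4)·(15/16) + (-5)·(5/16) = -69/16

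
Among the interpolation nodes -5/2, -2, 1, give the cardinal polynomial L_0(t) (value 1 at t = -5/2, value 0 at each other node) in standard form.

L_0(t) = (t + 2)(t - 1) / [(-1/2)·(-7/2)]
       = (t^2 + t - 2) / (7/4)

L_0(t) = (4/7)t^2 + (4/7)t - 8/7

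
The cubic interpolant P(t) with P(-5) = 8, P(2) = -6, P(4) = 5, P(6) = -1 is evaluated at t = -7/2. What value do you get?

L_0(-7/2) = (-11/2)·(-15/2)·(-19/2)/[(-7)·(-9)·(-11)] = 95/168
L_1(-7/2) = (3/2)·(-15/2)·(-19/2)/[(7)·(-2)·(-4)] = 855/448
L_2(-7/2) = (3/2)·(-11/2)·(-19/2)/[(9)·(2)·(-2)] = -209/96
L_3(-7/2) = (3/2)·(-11/2)·(-15/2)/[(11)·(4)·(2)] = 45/64
Sum: 8·(95/168) + (-6)·(855/448) + 5·(-209/96) + (-1)·(45/64) = -1185/64

-1185/64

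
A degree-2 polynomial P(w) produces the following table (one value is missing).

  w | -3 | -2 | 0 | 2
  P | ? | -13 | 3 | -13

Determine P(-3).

-33

The 3 known values determine P uniquely (degree ≤ 2).
L_0(-3) = (-3)·(-5)/[(-2)·(-4)] = 15/8
L_1(-3) = (-1)·(-5)/[(2)·(-2)] = -5/4
L_2(-3) = (-1)·(-3)/[(4)·(2)] = 3/8
Sum: (-13)·(15/8) + 3·(-5/4) + (-13)·(3/8) = -33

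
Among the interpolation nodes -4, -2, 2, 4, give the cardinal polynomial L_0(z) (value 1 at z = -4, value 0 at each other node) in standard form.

L_0(z) = (z + 2)(z - 2)(z - 4) / [(-2)·(-6)·(-8)]
       = (z^3 - 4z^2 - 4z + 16) / (-96)

L_0(z) = -(1/96)z^3 + (1/24)z^2 + (1/24)z - 1/6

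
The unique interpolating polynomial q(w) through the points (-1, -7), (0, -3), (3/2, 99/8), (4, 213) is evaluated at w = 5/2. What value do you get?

441/8

L_0(5/2) = (5/2)·(1)·(-3/2)/[(-1)·(-5/2)·(-5)] = 3/10
L_1(5/2) = (7/2)·(1)·(-3/2)/[(1)·(-3/2)·(-4)] = -7/8
L_2(5/2) = (7/2)·(5/2)·(-3/2)/[(5/2)·(3/2)·(-5/2)] = 7/5
L_3(5/2) = (7/2)·(5/2)·(1)/[(5)·(4)·(5/2)] = 7/40
Sum: (-7)·(3/10) + (-3)·(-7/8) + 99/8·(7/5) + 213·(7/40) = 441/8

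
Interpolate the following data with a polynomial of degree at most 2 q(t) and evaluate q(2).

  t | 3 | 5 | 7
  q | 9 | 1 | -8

101/8

Evaluate each Lagrange basis at t = 2:
L_0(2) = (-3)·(-5)/[(-2)·(-4)] = 15/8
L_1(2) = (-1)·(-5)/[(2)·(-2)] = -5/4
L_2(2) = (-1)·(-3)/[(4)·(2)] = 3/8
Sum: 9·(15/8) + 1·(-5/4) + (-8)·(3/8) = 101/8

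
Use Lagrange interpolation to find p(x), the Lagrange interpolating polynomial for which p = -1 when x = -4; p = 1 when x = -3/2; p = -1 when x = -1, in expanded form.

p(x) = -(8/5)x^2 - 8x - 37/5

Build the Lagrange basis polynomials:
L_0(x) = (x + 3/2)(x + 1) / [15/2] = (2/15)x^2 + (1/3)x + 1/5
L_1(x) = (x + 4)(x + 1) / [-5/4] = -(4/5)x^2 - 4x - 16/5
L_2(x) = (x + 4)(x + 3/2) / [3/2] = (2/3)x^2 + (11/3)x + 4
p(x) = (-1)·L_0 + 1·L_1 + (-1)·L_2
  (-1)·L_0(x) = -(2/15)x^2 - (1/3)x - 1/5
  1·L_1(x) = -(4/5)x^2 - 4x - 16/5
  (-1)·L_2(x) = -(2/3)x^2 - (11/3)x - 4
Adding term by term: -(8/5)x^2 - 8x - 37/5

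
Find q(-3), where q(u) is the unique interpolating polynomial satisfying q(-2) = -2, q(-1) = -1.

Evaluate each Lagrange basis at u = -3:
L_0(-3) = (-2)/[(-1)] = 2
L_1(-3) = (-1)/[(1)] = -1
Sum: (-2)·(2) + (-1)·(-1) = -3

-3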